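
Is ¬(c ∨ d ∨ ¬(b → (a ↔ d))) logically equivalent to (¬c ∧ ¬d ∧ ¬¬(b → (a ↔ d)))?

a | b | c | d | φ | ψ
- | - | - | - | - | -
T | T | T | T | F | F
T | T | T | F | F | F
T | T | F | T | F | F
T | T | F | F | F | F
T | F | T | T | F | F
T | F | T | F | F | F
T | F | F | T | F | F
T | F | F | F | T | T
F | T | T | T | F | F
F | T | T | F | F | F
F | T | F | T | F | F
F | T | F | F | T | T
F | F | T | T | F | F
F | F | T | F | F | F
F | F | F | T | F | F
F | F | F | F | T | T
The columns for φ and ψ agree on every row, so they are logically equivalent.

equivalent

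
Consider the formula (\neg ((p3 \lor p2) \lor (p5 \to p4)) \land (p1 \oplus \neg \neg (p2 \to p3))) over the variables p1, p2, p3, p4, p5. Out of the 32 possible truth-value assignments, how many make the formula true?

1

p1 | p2 | p3 | p4 | p5 || φ
T  | T  | T  | T  | T  || F
T  | T  | T  | T  | F  || F
T  | T  | T  | F  | T  || F
T  | T  | T  | F  | F  || F
T  | T  | F  | T  | T  || F
T  | T  | F  | T  | F  || F
T  | T  | F  | F  | T  || F
T  | T  | F  | F  | F  || F
T  | F  | T  | T  | T  || F
T  | F  | T  | T  | F  || F
T  | F  | T  | F  | T  || F
T  | F  | T  | F  | F  || F
T  | F  | F  | T  | T  || F
T  | F  | F  | T  | F  || F
T  | F  | F  | F  | T  || F
T  | F  | F  | F  | F  || F
F  | T  | T  | T  | T  || F
F  | T  | T  | T  | F  || F
F  | T  | T  | F  | T  || F
F  | T  | T  | F  | F  || F
F  | T  | F  | T  | T  || F
F  | T  | F  | T  | F  || F
F  | T  | F  | F  | T  || F
F  | T  | F  | F  | F  || F
F  | F  | T  | T  | T  || F
F  | F  | T  | T  | F  || F
F  | F  | T  | F  | T  || F
F  | F  | T  | F  | F  || F
F  | F  | F  | T  | T  || F
F  | F  | F  | T  | F  || F
F  | F  | F  | F  | T  || T
F  | F  | F  | F  | F  || F
The formula is true on 1 of the 32 rows.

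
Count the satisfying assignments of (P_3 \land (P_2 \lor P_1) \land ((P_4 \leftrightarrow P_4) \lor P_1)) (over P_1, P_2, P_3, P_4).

6

P_1 | P_2 | P_3 | P_4 | (P_2 \lor P_1) | (P_4 \leftrightarrow P_4) | φ
--- | --- | --- | --- | -------------- | ------------------------- | -
 0  |  0  |  0  |  0  |       0        |             1             | 0
 0  |  0  |  0  |  1  |       0        |             1             | 0
 0  |  0  |  1  |  0  |       0        |             1             | 0
 0  |  0  |  1  |  1  |       0        |             1             | 0
 0  |  1  |  0  |  0  |       1        |             1             | 0
 0  |  1  |  0  |  1  |       1        |             1             | 0
 0  |  1  |  1  |  0  |       1        |             1             | 1
 0  |  1  |  1  |  1  |       1        |             1             | 1
 1  |  0  |  0  |  0  |       1        |             1             | 0
 1  |  0  |  0  |  1  |       1        |             1             | 0
 1  |  0  |  1  |  0  |       1        |             1             | 1
 1  |  0  |  1  |  1  |       1        |             1             | 1
 1  |  1  |  0  |  0  |       1        |             1             | 0
 1  |  1  |  0  |  1  |       1        |             1             | 0
 1  |  1  |  1  |  0  |       1        |             1             | 1
 1  |  1  |  1  |  1  |       1        |             1             | 1
The formula is true on 6 of the 16 rows.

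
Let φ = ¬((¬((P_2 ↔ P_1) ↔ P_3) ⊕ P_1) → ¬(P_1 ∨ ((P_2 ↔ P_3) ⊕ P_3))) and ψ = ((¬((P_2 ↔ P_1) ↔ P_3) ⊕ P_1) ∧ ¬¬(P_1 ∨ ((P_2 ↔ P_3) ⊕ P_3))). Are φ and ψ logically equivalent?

equivalent

P_1  P_2  P_3  |  φ  ψ
 1    1    1   |  1  1
 1    1    0   |  0  0
 1    0    1   |  0  0
 1    0    0   |  1  1
 0    1    1   |  0  0
 0    1    0   |  0  0
 0    0    1   |  0  0
 0    0    0   |  1  1
The columns for φ and ψ agree on every row, so they are logically equivalent.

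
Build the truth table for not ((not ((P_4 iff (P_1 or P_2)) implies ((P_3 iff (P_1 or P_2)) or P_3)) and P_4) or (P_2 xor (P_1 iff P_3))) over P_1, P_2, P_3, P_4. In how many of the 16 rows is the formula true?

6

P_1 | P_2 | P_3 | P_4 | (P_1 or P_2) | (P_4 iff (P_1 or P_2)) | (P_3 iff (P_1 or P_2)) | (P_1 iff P_3) | (P_2 xor (P_1 iff P_3)) | φ
--- | --- | --- | --- | ------------ | ---------------------- | ---------------------- | ------------- | ----------------------- | -
 F  |  F  |  F  |  F  |      F       |           T            |           T            |       T       |            T            | F
 F  |  F  |  F  |  T  |      F       |           F            |           T            |       T       |            T            | F
 F  |  F  |  T  |  F  |      F       |           T            |           F            |       F       |            F            | T
 F  |  F  |  T  |  T  |      F       |           F            |           F            |       F       |            F            | T
 F  |  T  |  F  |  F  |      T       |           F            |           F            |       T       |            F            | T
 F  |  T  |  F  |  T  |      T       |           T            |           F            |       T       |            F            | F
 F  |  T  |  T  |  F  |      T       |           F            |           T            |       F       |            T            | F
 F  |  T  |  T  |  T  |      T       |           T            |           T            |       F       |            T            | F
 T  |  F  |  F  |  F  |      T       |           F            |           F            |       F       |            F            | T
 T  |  F  |  F  |  T  |      T       |           T            |           F            |       F       |            F            | F
 T  |  F  |  T  |  F  |      T       |           F            |           T            |       T       |            T            | F
 T  |  F  |  T  |  T  |      T       |           T            |           T            |       T       |            T            | F
 T  |  T  |  F  |  F  |      T       |           F            |           F            |       F       |            T            | F
 T  |  T  |  F  |  T  |      T       |           T            |           F            |       F       |            T            | F
 T  |  T  |  T  |  F  |      T       |           F            |           T            |       T       |            F            | T
 T  |  T  |  T  |  T  |      T       |           T            |           T            |       T       |            F            | T
The formula is true on 6 of the 16 rows.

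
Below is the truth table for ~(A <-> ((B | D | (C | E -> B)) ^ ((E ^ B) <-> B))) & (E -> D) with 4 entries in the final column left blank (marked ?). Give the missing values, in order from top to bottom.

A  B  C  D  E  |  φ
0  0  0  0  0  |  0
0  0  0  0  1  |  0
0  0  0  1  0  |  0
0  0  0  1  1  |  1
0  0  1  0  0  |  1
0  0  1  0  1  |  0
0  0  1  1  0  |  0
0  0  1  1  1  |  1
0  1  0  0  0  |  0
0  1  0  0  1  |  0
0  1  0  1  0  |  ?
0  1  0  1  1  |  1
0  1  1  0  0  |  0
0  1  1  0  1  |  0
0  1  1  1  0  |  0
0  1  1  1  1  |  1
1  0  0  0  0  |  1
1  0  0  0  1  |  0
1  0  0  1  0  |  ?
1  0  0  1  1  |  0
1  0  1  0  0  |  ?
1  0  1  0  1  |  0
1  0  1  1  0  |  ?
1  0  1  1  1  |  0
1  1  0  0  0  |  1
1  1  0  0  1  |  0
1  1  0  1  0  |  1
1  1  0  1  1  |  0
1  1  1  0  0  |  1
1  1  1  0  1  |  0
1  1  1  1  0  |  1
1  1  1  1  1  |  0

0, 1, 0, 1

Row A=0, B=1, C=0, D=1, E=0: ~(A <-> ((B | D | (C | E -> B)) ^ ((E ^ B) <-> B))) = 0, (E -> D) = 1, so the formula = 0.
Row A=1, B=0, C=0, D=1, E=0: ~(A <-> ((B | D | (C | E -> B)) ^ ((E ^ B) <-> B))) = 1, (E -> D) = 1, so the formula = 1.
Row A=1, B=0, C=1, D=0, E=0: ~(A <-> ((B | D | (C | E -> B)) ^ ((E ^ B) <-> B))) = 0, (E -> D) = 1, so the formula = 0.
Row A=1, B=0, C=1, D=1, E=0: ~(A <-> ((B | D | (C | E -> B)) ^ ((E ^ B) <-> B))) = 1, (E -> D) = 1, so the formula = 1.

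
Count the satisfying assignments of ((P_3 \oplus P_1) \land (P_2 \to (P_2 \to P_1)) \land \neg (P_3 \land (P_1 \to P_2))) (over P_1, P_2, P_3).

P_1  P_2  P_3  |  φ
 0    0    0   |  0
 0    0    1   |  0
 0    1    0   |  0
 0    1    1   |  0
 1    0    0   |  1
 1    0    1   |  0
 1    1    0   |  1
 1    1    1   |  0
The formula is true on 2 of the 8 rows.

2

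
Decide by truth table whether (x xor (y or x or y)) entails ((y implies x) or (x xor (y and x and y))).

no

  x      y    |    φ      ψ  
 True   True  |  False   True
 True  False  |  False   True
False   True  |   True  False
False  False  |  False   True
At x=False, y=True we have φ true but ψ false, so φ does not entail ψ.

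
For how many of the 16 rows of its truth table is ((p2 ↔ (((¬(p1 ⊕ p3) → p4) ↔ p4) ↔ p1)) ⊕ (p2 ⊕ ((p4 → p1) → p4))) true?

8

p1 | p2 | p3 | p4 | φ
-- | -- | -- | -- | -
T  | T  | T  | T  | T
T  | T  | T  | F  | F
T  | T  | F  | T  | T
T  | T  | F  | F  | T
T  | F  | T  | T  | T
T  | F  | T  | F  | F
T  | F  | F  | T  | T
T  | F  | F  | F  | T
F  | T  | T  | T  | F
F  | T  | T  | F  | F
F  | T  | F  | T  | F
F  | T  | F  | F  | T
F  | F  | T  | T  | F
F  | F  | T  | F  | F
F  | F  | F  | T  | F
F  | F  | F  | F  | T
The formula is true on 8 of the 16 rows.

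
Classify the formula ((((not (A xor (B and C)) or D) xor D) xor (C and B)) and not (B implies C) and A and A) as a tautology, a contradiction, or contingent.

A | B | C | D || (B and C) | (A xor (B and C)) | not (A xor (B and C)) | (not (A xor (B and C)) or D) | (C and B) | (B implies C) | not (B implies C) | φ
0 | 0 | 0 | 0 ||     0     |         0         |           1           |              1               |     0     |       1       |         0         | 0
0 | 0 | 0 | 1 ||     0     |         0         |           1           |              1               |     0     |       1       |         0         | 0
0 | 0 | 1 | 0 ||     0     |         0         |           1           |              1               |     0     |       1       |         0         | 0
0 | 0 | 1 | 1 ||     0     |         0         |           1           |              1               |     0     |       1       |         0         | 0
0 | 1 | 0 | 0 ||     0     |         0         |           1           |              1               |     0     |       0       |         1         | 0
0 | 1 | 0 | 1 ||     0     |         0         |           1           |              1               |     0     |       0       |         1         | 0
0 | 1 | 1 | 0 ||     1     |         1         |           0           |              0               |     1     |       1       |         0         | 0
0 | 1 | 1 | 1 ||     1     |         1         |           0           |              1               |     1     |       1       |         0         | 0
1 | 0 | 0 | 0 ||     0     |         1         |           0           |              0               |     0     |       1       |         0         | 0
1 | 0 | 0 | 1 ||     0     |         1         |           0           |              1               |     0     |       1       |         0         | 0
1 | 0 | 1 | 0 ||     0     |         1         |           0           |              0               |     0     |       1       |         0         | 0
1 | 0 | 1 | 1 ||     0     |         1         |           0           |              1               |     0     |       1       |         0         | 0
1 | 1 | 0 | 0 ||     0     |         1         |           0           |              0               |     0     |       0       |         1         | 0
1 | 1 | 0 | 1 ||     0     |         1         |           0           |              1               |     0     |       0       |         1         | 0
1 | 1 | 1 | 0 ||     1     |         0         |           1           |              1               |     1     |       1       |         0         | 0
1 | 1 | 1 | 1 ||     1     |         0         |           1           |              1               |     1     |       1       |         0         | 0
Every row is 0, so the formula is a contradiction.

contradiction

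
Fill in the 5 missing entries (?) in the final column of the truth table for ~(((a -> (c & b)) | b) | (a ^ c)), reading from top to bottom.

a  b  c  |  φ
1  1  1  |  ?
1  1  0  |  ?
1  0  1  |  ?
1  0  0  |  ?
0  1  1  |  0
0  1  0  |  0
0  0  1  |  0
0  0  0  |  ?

0, 0, 1, 0, 0

Row a=1, b=1, c=1: ((a -> (c & b)) | b) = 1, (a ^ c) = 0, (((a -> (c & b)) | b) | (a ^ c)) = 1, so the formula = 0.
Row a=1, b=1, c=0: ((a -> (c & b)) | b) = 1, (a ^ c) = 1, (((a -> (c & b)) | b) | (a ^ c)) = 1, so the formula = 0.
Row a=1, b=0, c=1: ((a -> (c & b)) | b) = 0, (a ^ c) = 0, (((a -> (c & b)) | b) | (a ^ c)) = 0, so the formula = 1.
Row a=1, b=0, c=0: ((a -> (c & b)) | b) = 0, (a ^ c) = 1, (((a -> (c & b)) | b) | (a ^ c)) = 1, so the formula = 0.
Row a=0, b=0, c=0: ((a -> (c & b)) | b) = 1, (a ^ c) = 0, (((a -> (c & b)) | b) | (a ^ c)) = 1, so the formula = 0.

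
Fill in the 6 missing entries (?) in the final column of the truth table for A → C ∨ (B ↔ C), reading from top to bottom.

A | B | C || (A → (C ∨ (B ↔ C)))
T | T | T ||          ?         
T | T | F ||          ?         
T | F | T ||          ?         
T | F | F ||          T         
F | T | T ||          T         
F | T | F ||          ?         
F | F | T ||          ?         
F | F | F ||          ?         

T, F, T, T, T, T

Row A=T, B=T, C=T: (C ∨ (B ↔ C)) = T, so (A → (C ∨ (B ↔ C))) = T.
Row A=T, B=T, C=F: (C ∨ (B ↔ C)) = F, so (A → (C ∨ (B ↔ C))) = F.
Row A=T, B=F, C=T: (C ∨ (B ↔ C)) = T, so (A → (C ∨ (B ↔ C))) = T.
Row A=F, B=T, C=F: (C ∨ (B ↔ C)) = F, so (A → (C ∨ (B ↔ C))) = T.
Row A=F, B=F, C=T: (C ∨ (B ↔ C)) = T, so (A → (C ∨ (B ↔ C))) = T.
Row A=F, B=F, C=F: (C ∨ (B ↔ C)) = T, so (A → (C ∨ (B ↔ C))) = T.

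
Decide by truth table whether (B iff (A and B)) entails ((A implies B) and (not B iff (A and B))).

A  B  |  φ  ψ
T  T  |  T  F
T  F  |  T  F
F  T  |  F  T
F  F  |  T  F
At A=T, B=T we have φ true but ψ false, so φ does not entail ψ.

no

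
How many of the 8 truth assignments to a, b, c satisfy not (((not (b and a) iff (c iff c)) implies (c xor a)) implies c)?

  a      b      c    |  (b and a)  not (b and a)  (c iff c)  (c xor a)    φ  
 True   True   True  |     True        False         True      False    False
 True   True  False  |     True        False         True       True     True
 True  False   True  |    False         True         True      False    False
 True  False  False  |    False         True         True       True     True
False   True   True  |    False         True         True       True    False
False   True  False  |    False         True         True      False    False
False  False   True  |    False         True         True       True    False
False  False  False  |    False         True         True      False    False
The formula is true on 2 of the 8 rows.

2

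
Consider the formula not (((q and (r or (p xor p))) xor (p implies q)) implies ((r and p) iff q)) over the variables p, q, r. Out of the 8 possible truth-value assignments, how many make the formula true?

p  q  r  |  (p xor p)  (r or (p xor p))  (q and (r or (p xor p)))  (p implies q)  (r and p)  ((r and p) iff q)  φ
0  0  0  |      0             0                     0                    1            0              1          0
0  0  1  |      0             1                     0                    1            0              1          0
0  1  0  |      0             0                     0                    1            0              0          1
0  1  1  |      0             1                     1                    1            0              0          0
1  0  0  |      0             0                     0                    0            0              1          0
1  0  1  |      0             1                     0                    0            1              0          0
1  1  0  |      0             0                     0                    1            0              0          1
1  1  1  |      0             1                     1                    1            1              1          0
The formula is true on 2 of the 8 rows.

2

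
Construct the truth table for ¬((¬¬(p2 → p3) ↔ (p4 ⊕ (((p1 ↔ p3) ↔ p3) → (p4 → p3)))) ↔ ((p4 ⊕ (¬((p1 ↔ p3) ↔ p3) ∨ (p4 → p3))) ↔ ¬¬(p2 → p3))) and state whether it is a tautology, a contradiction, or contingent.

contradiction

p1 | p2 | p3 | p4 | φ
-- | -- | -- | -- | -
F  | F  | F  | F  | F
F  | F  | F  | T  | F
F  | F  | T  | F  | F
F  | F  | T  | T  | F
F  | T  | F  | F  | F
F  | T  | F  | T  | F
F  | T  | T  | F  | F
F  | T  | T  | T  | F
T  | F  | F  | F  | F
T  | F  | F  | T  | F
T  | F  | T  | F  | F
T  | F  | T  | T  | F
T  | T  | F  | F  | F
T  | T  | F  | T  | F
T  | T  | T  | F  | F
T  | T  | T  | T  | F
Every row is F, so the formula is a contradiction.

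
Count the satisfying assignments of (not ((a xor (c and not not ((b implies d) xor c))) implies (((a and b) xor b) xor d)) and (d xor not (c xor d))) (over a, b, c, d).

a  b  c  d  |  φ
0  0  0  0  |  0
0  0  0  1  |  0
0  0  1  0  |  0
0  0  1  1  |  0
0  1  0  0  |  0
0  1  0  1  |  0
0  1  1  0  |  0
0  1  1  1  |  0
1  0  0  0  |  1
1  0  0  1  |  0
1  0  1  0  |  0
1  0  1  1  |  0
1  1  0  0  |  1
1  1  0  1  |  0
1  1  1  0  |  0
1  1  1  1  |  0
The formula is true on 2 of the 16 rows.

2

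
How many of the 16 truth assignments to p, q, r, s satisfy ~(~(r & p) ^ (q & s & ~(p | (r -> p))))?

5

p  q  r  s     (r & p)  ~(r & p)  (r -> p)  (p | (r -> p))  ~(p | (r -> p))  (q & s & ~(p | (r -> p)))  φ
0  0  0  0        0        1         1            1                0                     0              0
0  0  0  1        0        1         1            1                0                     0              0
0  0  1  0        0        1         0            0                1                     0              0
0  0  1  1        0        1         0            0                1                     0              0
0  1  0  0        0        1         1            1                0                     0              0
0  1  0  1        0        1         1            1                0                     0              0
0  1  1  0        0        1         0            0                1                     0              0
0  1  1  1        0        1         0            0                1                     1              1
1  0  0  0        0        1         1            1                0                     0              0
1  0  0  1        0        1         1            1                0                     0              0
1  0  1  0        1        0         1            1                0                     0              1
1  0  1  1        1        0         1            1                0                     0              1
1  1  0  0        0        1         1            1                0                     0              0
1  1  0  1        0        1         1            1                0                     0              0
1  1  1  0        1        0         1            1                0                     0              1
1  1  1  1        1        0         1            1                0                     0              1
The formula is true on 5 of the 16 rows.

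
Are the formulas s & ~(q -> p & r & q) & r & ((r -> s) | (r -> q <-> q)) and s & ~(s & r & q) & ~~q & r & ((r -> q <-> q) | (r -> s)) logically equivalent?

p  q  r  s  |  φ  ψ
0  0  0  0  |  0  0
0  0  0  1  |  0  0
0  0  1  0  |  0  0
0  0  1  1  |  0  0
0  1  0  0  |  0  0
0  1  0  1  |  0  0
0  1  1  0  |  0  0
0  1  1  1  |  1  0
1  0  0  0  |  0  0
1  0  0  1  |  0  0
1  0  1  0  |  0  0
1  0  1  1  |  0  0
1  1  0  0  |  0  0
1  1  0  1  |  0  0
1  1  1  0  |  0  0
1  1  1  1  |  0  0
The columns differ at p=0, q=1, r=1, s=1 (φ=1, ψ=0), so they are not equivalent.

not equivalent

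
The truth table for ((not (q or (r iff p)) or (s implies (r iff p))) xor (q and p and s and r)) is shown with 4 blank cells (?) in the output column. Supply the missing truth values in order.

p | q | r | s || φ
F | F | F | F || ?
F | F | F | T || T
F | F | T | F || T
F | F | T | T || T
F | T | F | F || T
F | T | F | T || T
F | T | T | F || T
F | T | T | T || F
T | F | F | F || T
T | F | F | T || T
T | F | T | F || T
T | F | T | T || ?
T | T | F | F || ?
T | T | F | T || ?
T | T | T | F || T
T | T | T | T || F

T, T, T, F

Row p=F, q=F, r=F, s=F: (not (q or (r iff p)) or (s implies (r iff p))) = T, (q and p and s and r) = F, so the formula = T.
Row p=T, q=F, r=T, s=T: (not (q or (r iff p)) or (s implies (r iff p))) = T, (q and p and s and r) = F, so the formula = T.
Row p=T, q=T, r=F, s=F: (not (q or (r iff p)) or (s implies (r iff p))) = T, (q and p and s and r) = F, so the formula = T.
Row p=T, q=T, r=F, s=T: (not (q or (r iff p)) or (s implies (r iff p))) = F, (q and p and s and r) = F, so the formula = F.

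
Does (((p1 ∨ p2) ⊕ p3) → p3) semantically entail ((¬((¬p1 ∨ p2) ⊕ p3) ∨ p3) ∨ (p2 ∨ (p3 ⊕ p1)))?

  p1  |   p2  |   p3  |   φ   |   ψ  
----- | ----- | ----- | ----- | -----
False | False | False |  True | False
False | False |  True |  True |  True
False |  True | False | False |  True
False |  True |  True |  True |  True
 True | False | False | False |  True
 True | False |  True |  True |  True
 True |  True | False | False |  True
 True |  True |  True |  True |  True
At p1=False, p2=False, p3=False we have φ true but ψ false, so φ does not entail ψ.

no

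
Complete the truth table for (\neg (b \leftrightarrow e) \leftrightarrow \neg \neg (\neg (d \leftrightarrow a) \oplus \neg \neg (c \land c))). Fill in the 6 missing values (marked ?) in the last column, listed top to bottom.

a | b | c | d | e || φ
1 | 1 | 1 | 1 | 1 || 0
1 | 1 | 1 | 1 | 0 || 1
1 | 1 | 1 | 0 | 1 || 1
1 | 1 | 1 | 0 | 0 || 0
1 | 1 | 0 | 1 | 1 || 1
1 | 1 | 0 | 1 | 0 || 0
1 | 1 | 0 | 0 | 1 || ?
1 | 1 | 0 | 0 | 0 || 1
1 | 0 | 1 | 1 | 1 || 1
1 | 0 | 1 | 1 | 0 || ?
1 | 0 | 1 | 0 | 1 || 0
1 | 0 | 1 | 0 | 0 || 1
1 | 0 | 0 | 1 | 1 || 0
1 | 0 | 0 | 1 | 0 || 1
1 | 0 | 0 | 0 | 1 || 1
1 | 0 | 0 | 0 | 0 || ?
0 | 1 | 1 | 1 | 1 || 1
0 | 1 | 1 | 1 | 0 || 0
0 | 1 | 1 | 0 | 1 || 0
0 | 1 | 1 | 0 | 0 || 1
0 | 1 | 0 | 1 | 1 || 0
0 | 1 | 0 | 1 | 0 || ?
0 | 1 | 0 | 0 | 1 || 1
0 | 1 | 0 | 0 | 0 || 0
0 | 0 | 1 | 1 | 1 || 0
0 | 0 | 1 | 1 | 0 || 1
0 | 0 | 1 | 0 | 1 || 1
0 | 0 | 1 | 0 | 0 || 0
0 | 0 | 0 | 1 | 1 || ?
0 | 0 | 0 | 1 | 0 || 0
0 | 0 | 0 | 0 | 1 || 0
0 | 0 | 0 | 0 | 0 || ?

0, 0, 0, 1, 1, 1

Row a=1, b=1, c=0, d=0, e=1: \neg (b \leftrightarrow e) = 0, \neg \neg (\neg (d \leftrightarrow a) \oplus \neg \neg (c \land c)) = 1, so the formula = 0.
Row a=1, b=0, c=1, d=1, e=0: \neg (b \leftrightarrow e) = 0, \neg \neg (\neg (d \leftrightarrow a) \oplus \neg \neg (c \land c)) = 1, so the formula = 0.
Row a=1, b=0, c=0, d=0, e=0: \neg (b \leftrightarrow e) = 0, \neg \neg (\neg (d \leftrightarrow a) \oplus \neg \neg (c \land c)) = 1, so the formula = 0.
Row a=0, b=1, c=0, d=1, e=0: \neg (b \leftrightarrow e) = 1, \neg \neg (\neg (d \leftrightarrow a) \oplus \neg \neg (c \land c)) = 1, so the formula = 1.
Row a=0, b=0, c=0, d=1, e=1: \neg (b \leftrightarrow e) = 1, \neg \neg (\neg (d \leftrightarrow a) \oplus \neg \neg (c \land c)) = 1, so the formula = 1.
Row a=0, b=0, c=0, d=0, e=0: \neg (b \leftrightarrow e) = 0, \neg \neg (\neg (d \leftrightarrow a) \oplus \neg \neg (c \land c)) = 0, so the formula = 1.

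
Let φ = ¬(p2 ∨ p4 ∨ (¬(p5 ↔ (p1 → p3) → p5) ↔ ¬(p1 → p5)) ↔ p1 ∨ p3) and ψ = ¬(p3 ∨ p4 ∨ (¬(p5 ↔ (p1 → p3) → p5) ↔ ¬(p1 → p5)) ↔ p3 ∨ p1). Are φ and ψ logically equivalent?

  p1  |   p2  |   p3  |   p4  |   p5  |   φ   |   ψ  
----- | ----- | ----- | ----- | ----- | ----- | -----
False | False | False | False | False |  True |  True
False | False | False | False |  True |  True |  True
False | False | False |  True | False |  True |  True
False | False | False |  True |  True |  True |  True
False | False |  True | False | False | False | False
False | False |  True | False |  True | False | False
False | False |  True |  True | False | False | False
False | False |  True |  True |  True | False | False
False |  True | False | False | False |  True |  True
False |  True | False | False |  True |  True |  True
False |  True | False |  True | False |  True |  True
False |  True | False |  True |  True |  True |  True
False |  True |  True | False | False | False | False
False |  True |  True | False |  True | False | False
False |  True |  True |  True | False | False | False
False |  True |  True |  True |  True | False | False
 True | False | False | False | False | False | False
 True | False | False | False |  True | False | False
 True | False | False |  True | False | False | False
 True | False | False |  True |  True | False | False
 True | False |  True | False | False |  True | False
 True | False |  True | False |  True | False | False
 True | False |  True |  True | False | False | False
 True | False |  True |  True |  True | False | False
 True |  True | False | False | False | False | False
 True |  True | False | False |  True | False | False
 True |  True | False |  True | False | False | False
 True |  True | False |  True |  True | False | False
 True |  True |  True | False | False | False | False
 True |  True |  True | False |  True | False | False
 True |  True |  True |  True | False | False | False
 True |  True |  True |  True |  True | False | False
The columns differ at p1=True, p2=False, p3=True, p4=False, p5=False (φ=True, ψ=False), so they are not equivalent.

not equivalent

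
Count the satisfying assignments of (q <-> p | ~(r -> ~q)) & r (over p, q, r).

3

p  q  r     ~q  (r -> ~q)  ~(r -> ~q)  (p | ~(r -> ~q))  (q <-> (p | ~(r -> ~q)))  ((q <-> (p | ~(r -> ~q))) & r)
F  F  F     T       T          F              F                     T                            F               
F  F  T     T       T          F              F                     T                            T               
F  T  F     F       T          F              F                     F                            F               
F  T  T     F       F          T              T                     T                            T               
T  F  F     T       T          F              T                     F                            F               
T  F  T     T       T          F              T                     F                            F               
T  T  F     F       T          F              T                     T                            F               
T  T  T     F       F          T              T                     T                            T               
The formula is true on 3 of the 8 rows.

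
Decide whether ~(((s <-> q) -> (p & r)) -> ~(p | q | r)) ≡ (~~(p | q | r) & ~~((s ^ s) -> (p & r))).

not equivalent

p | q | r | s || φ | ψ
0 | 0 | 0 | 0 || 0 | 0
0 | 0 | 0 | 1 || 0 | 0
0 | 0 | 1 | 0 || 0 | 1
0 | 0 | 1 | 1 || 1 | 1
0 | 1 | 0 | 0 || 1 | 1
0 | 1 | 0 | 1 || 0 | 1
0 | 1 | 1 | 0 || 1 | 1
0 | 1 | 1 | 1 || 0 | 1
1 | 0 | 0 | 0 || 0 | 1
1 | 0 | 0 | 1 || 1 | 1
1 | 0 | 1 | 0 || 1 | 1
1 | 0 | 1 | 1 || 1 | 1
1 | 1 | 0 | 0 || 1 | 1
1 | 1 | 0 | 1 || 0 | 1
1 | 1 | 1 | 0 || 1 | 1
1 | 1 | 1 | 1 || 1 | 1
The columns differ at p=0, q=0, r=1, s=0 (φ=0, ψ=1), so they are not equivalent.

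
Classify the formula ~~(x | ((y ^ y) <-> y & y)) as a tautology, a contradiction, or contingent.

contingent

x  y     ~~(x | ((y ^ y) <-> (y & y)))
T  T                   T              
T  F                   T              
F  T                   F              
F  F                   T              
3 of 4 rows are T, so the formula is contingent.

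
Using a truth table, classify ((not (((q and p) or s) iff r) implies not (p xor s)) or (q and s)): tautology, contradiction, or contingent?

p | q | r | s || (q and p) | ((q and p) or s) | (((q and p) or s) iff r) | not (((q and p) or s) iff r) | (p xor s) | not (p xor s) | (q and s) | φ
T | T | T | T ||     T     |        T         |            T             |              F               |     F     |       T       |     T     | T
T | T | T | F ||     T     |        T         |            T             |              F               |     T     |       F       |     F     | T
T | T | F | T ||     T     |        T         |            F             |              T               |     F     |       T       |     T     | T
T | T | F | F ||     T     |        T         |            F             |              T               |     T     |       F       |     F     | F
T | F | T | T ||     F     |        T         |            T             |              F               |     F     |       T       |     F     | T
T | F | T | F ||     F     |        F         |            F             |              T               |     T     |       F       |     F     | F
T | F | F | T ||     F     |        T         |            F             |              T               |     F     |       T       |     F     | T
T | F | F | F ||     F     |        F         |            T             |              F               |     T     |       F       |     F     | T
F | T | T | T ||     F     |        T         |            T             |              F               |     T     |       F       |     T     | T
F | T | T | F ||     F     |        F         |            F             |              T               |     F     |       T       |     F     | T
F | T | F | T ||     F     |        T         |            F             |              T               |     T     |       F       |     T     | T
F | T | F | F ||     F     |        F         |            T             |              F               |     F     |       T       |     F     | T
F | F | T | T ||     F     |        T         |            T             |              F               |     T     |       F       |     F     | T
F | F | T | F ||     F     |        F         |            F             |              T               |     F     |       T       |     F     | T
F | F | F | T ||     F     |        T         |            F             |              T               |     T     |       F       |     F     | F
F | F | F | F ||     F     |        F         |            T             |              F               |     F     |       T       |     F     | T
13 of 16 rows are T, so the formula is contingent.

contingent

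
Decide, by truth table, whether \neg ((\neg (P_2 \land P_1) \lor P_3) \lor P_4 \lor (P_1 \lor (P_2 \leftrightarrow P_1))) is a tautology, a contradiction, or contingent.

 P_1    P_2    P_3    P_4   |    φ  
False  False  False  False  |  False
False  False  False   True  |  False
False  False   True  False  |  False
False  False   True   True  |  False
False   True  False  False  |  False
False   True  False   True  |  False
False   True   True  False  |  False
False   True   True   True  |  False
 True  False  False  False  |  False
 True  False  False   True  |  False
 True  False   True  False  |  False
 True  False   True   True  |  False
 True   True  False  False  |  False
 True   True  False   True  |  False
 True   True   True  False  |  False
 True   True   True   True  |  False
Every row is False, so the formula is a contradiction.

contradiction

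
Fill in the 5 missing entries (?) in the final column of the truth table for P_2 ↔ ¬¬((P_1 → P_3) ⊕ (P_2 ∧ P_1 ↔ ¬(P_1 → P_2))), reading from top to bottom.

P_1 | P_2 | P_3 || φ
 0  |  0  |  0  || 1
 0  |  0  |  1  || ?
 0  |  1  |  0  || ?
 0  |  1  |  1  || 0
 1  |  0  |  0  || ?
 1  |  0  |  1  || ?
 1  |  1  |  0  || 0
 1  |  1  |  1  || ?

1, 0, 1, 0, 1

Row P_1=0, P_2=0, P_3=1: ¬¬((P_1 → P_3) ⊕ (P_2 ∧ P_1 ↔ ¬(P_1 → P_2))) = 0, so the formula = 1.
Row P_1=0, P_2=1, P_3=0: ¬¬((P_1 → P_3) ⊕ (P_2 ∧ P_1 ↔ ¬(P_1 → P_2))) = 0, so the formula = 0.
Row P_1=1, P_2=0, P_3=0: ¬¬((P_1 → P_3) ⊕ (P_2 ∧ P_1 ↔ ¬(P_1 → P_2))) = 0, so the formula = 1.
Row P_1=1, P_2=0, P_3=1: ¬¬((P_1 → P_3) ⊕ (P_2 ∧ P_1 ↔ ¬(P_1 → P_2))) = 1, so the formula = 0.
Row P_1=1, P_2=1, P_3=1: ¬¬((P_1 → P_3) ⊕ (P_2 ∧ P_1 ↔ ¬(P_1 → P_2))) = 1, so the formula = 1.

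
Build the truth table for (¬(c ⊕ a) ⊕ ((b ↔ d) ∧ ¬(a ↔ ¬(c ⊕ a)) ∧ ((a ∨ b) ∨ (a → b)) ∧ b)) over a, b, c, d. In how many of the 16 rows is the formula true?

8

a  b  c  d  |  (c ⊕ a)  ¬(c ⊕ a)  (b ↔ d)  (a ↔ ¬(c ⊕ a))  ¬(a ↔ ¬(c ⊕ a))  (a ∨ b)  (a → b)  ((a ∨ b) ∨ (a → b))  φ
T  T  T  T  |     F        T         T           T                F            T        T              T           T
T  T  T  F  |     F        T         F           T                F            T        T              T           T
T  T  F  T  |     T        F         T           F                T            T        T              T           T
T  T  F  F  |     T        F         F           F                T            T        T              T           F
T  F  T  T  |     F        T         F           T                F            T        F              T           T
T  F  T  F  |     F        T         T           T                F            T        F              T           T
T  F  F  T  |     T        F         F           F                T            T        F              T           F
T  F  F  F  |     T        F         T           F                T            T        F              T           F
F  T  T  T  |     T        F         T           T                F            T        T              T           F
F  T  T  F  |     T        F         F           T                F            T        T              T           F
F  T  F  T  |     F        T         T           F                T            T        T              T           F
F  T  F  F  |     F        T         F           F                T            T        T              T           T
F  F  T  T  |     T        F         F           T                F            F        T              T           F
F  F  T  F  |     T        F         T           T                F            F        T              T           F
F  F  F  T  |     F        T         F           F                T            F        T              T           T
F  F  F  F  |     F        T         T           F                T            F        T              T           T
The formula is true on 8 of the 16 rows.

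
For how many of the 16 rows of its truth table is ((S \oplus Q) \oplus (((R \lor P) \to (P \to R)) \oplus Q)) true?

8

P | Q | R | S | (S \oplus Q) | (R \lor P) | (P \to R) | ((R \lor P) \to (P \to R)) | φ
- | - | - | - | ------------ | ---------- | --------- | -------------------------- | -
0 | 0 | 0 | 0 |      0       |     0      |     1     |             1              | 1
0 | 0 | 0 | 1 |      1       |     0      |     1     |             1              | 0
0 | 0 | 1 | 0 |      0       |     1      |     1     |             1              | 1
0 | 0 | 1 | 1 |      1       |     1      |     1     |             1              | 0
0 | 1 | 0 | 0 |      1       |     0      |     1     |             1              | 1
0 | 1 | 0 | 1 |      0       |     0      |     1     |             1              | 0
0 | 1 | 1 | 0 |      1       |     1      |     1     |             1              | 1
0 | 1 | 1 | 1 |      0       |     1      |     1     |             1              | 0
1 | 0 | 0 | 0 |      0       |     1      |     0     |             0              | 0
1 | 0 | 0 | 1 |      1       |     1      |     0     |             0              | 1
1 | 0 | 1 | 0 |      0       |     1      |     1     |             1              | 1
1 | 0 | 1 | 1 |      1       |     1      |     1     |             1              | 0
1 | 1 | 0 | 0 |      1       |     1      |     0     |             0              | 0
1 | 1 | 0 | 1 |      0       |     1      |     0     |             0              | 1
1 | 1 | 1 | 0 |      1       |     1      |     1     |             1              | 1
1 | 1 | 1 | 1 |      0       |     1      |     1     |             1              | 0
The formula is true on 8 of the 16 rows.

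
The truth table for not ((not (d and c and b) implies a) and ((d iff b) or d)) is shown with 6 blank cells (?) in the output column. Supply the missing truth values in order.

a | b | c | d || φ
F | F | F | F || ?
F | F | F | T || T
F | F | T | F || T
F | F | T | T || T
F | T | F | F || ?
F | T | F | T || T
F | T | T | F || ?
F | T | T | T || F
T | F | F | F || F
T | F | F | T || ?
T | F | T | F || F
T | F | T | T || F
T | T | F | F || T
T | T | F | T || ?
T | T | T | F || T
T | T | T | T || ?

T, T, T, F, F, F

Row a=F, b=F, c=F, d=F: (not (d and c and b) implies a) = F, ((d iff b) or d) = T, ((not (d and c and b) implies a) and ((d iff b) or d)) = F, so the formula = T.
Row a=F, b=T, c=F, d=F: (not (d and c and b) implies a) = F, ((d iff b) or d) = F, ((not (d and c and b) implies a) and ((d iff b) or d)) = F, so the formula = T.
Row a=F, b=T, c=T, d=F: (not (d and c and b) implies a) = F, ((d iff b) or d) = F, ((not (d and c and b) implies a) and ((d iff b) or d)) = F, so the formula = T.
Row a=T, b=F, c=F, d=T: (not (d and c and b) implies a) = T, ((d iff b) or d) = T, ((not (d and c and b) implies a) and ((d iff b) or d)) = T, so the formula = F.
Row a=T, b=T, c=F, d=T: (not (d and c and b) implies a) = T, ((d iff b) or d) = T, ((not (d and c and b) implies a) and ((d iff b) or d)) = T, so the formula = F.
Row a=T, b=T, c=T, d=T: (not (d and c and b) implies a) = T, ((d iff b) or d) = T, ((not (d and c and b) implies a) and ((d iff b) or d)) = T, so the formula = F.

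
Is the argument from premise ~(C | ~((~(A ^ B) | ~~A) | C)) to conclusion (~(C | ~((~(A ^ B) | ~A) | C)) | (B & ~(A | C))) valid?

A | B | C || φ | ψ
T | T | T || F | F
T | T | F || T | T
T | F | T || F | F
T | F | F || T | F
F | T | T || F | F
F | T | F || F | T
F | F | T || F | F
F | F | F || T | T
At A=T, B=F, C=F we have φ true but ψ false, so φ does not entail ψ.

no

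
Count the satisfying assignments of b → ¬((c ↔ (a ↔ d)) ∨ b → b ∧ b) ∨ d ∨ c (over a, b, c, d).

14

a  b  c  d  |  (a ↔ d)  (c ↔ (a ↔ d))  ((c ↔ (a ↔ d)) ∨ b)  (b ∧ b)  φ
0  0  0  0  |     1           0                 0              0     1
0  0  0  1  |     0           1                 1              0     1
0  0  1  0  |     1           1                 1              0     1
0  0  1  1  |     0           0                 0              0     1
0  1  0  0  |     1           0                 1              1     0
0  1  0  1  |     0           1                 1              1     1
0  1  1  0  |     1           1                 1              1     1
0  1  1  1  |     0           0                 1              1     1
1  0  0  0  |     0           1                 1              0     1
1  0  0  1  |     1           0                 0              0     1
1  0  1  0  |     0           0                 0              0     1
1  0  1  1  |     1           1                 1              0     1
1  1  0  0  |     0           1                 1              1     0
1  1  0  1  |     1           0                 1              1     1
1  1  1  0  |     0           0                 1              1     1
1  1  1  1  |     1           1                 1              1     1
The formula is true on 14 of the 16 rows.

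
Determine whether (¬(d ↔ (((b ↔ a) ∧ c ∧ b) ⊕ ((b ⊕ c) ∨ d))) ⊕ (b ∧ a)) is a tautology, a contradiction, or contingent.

a  b  c  d  |  (b ↔ a)  ((b ↔ a) ∧ c ∧ b)  (b ⊕ c)  ((b ⊕ c) ∨ d)  (b ∧ a)  φ
T  T  T  T  |     T             T             F           T           T     F
T  T  T  F  |     T             T             F           F           T     F
T  T  F  T  |     T             F             T           T           T     T
T  T  F  F  |     T             F             T           T           T     F
T  F  T  T  |     F             F             T           T           F     F
T  F  T  F  |     F             F             T           T           F     T
T  F  F  T  |     F             F             F           T           F     F
T  F  F  F  |     F             F             F           F           F     F
F  T  T  T  |     F             F             F           T           F     F
F  T  T  F  |     F             F             F           F           F     F
F  T  F  T  |     F             F             T           T           F     F
F  T  F  F  |     F             F             T           T           F     T
F  F  T  T  |     T             F             T           T           F     F
F  F  T  F  |     T             F             T           T           F     T
F  F  F  T  |     T             F             F           T           F     F
F  F  F  F  |     T             F             F           F           F     F
4 of 16 rows are T, so the formula is contingent.

contingent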